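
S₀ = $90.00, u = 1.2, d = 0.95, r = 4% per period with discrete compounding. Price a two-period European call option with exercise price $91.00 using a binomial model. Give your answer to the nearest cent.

$9.57

Risk-neutral probability p = (1 + 0.04 − 0.95)/(1.2 − 0.95) = 0.0900/0.2500 = 0.3600
Terminal stock prices: S_uu = 129.6, S_ud = 102.6, S_dd = 81.22
Terminal payoffs (S − K): max(38.6, 0) = 38.6, max(11.6, 0) = 11.6, max(-9.775, 0) = 0
Node u (S = 108): V_u = 1/1.04·[0.3600·38.6000 + 0.6400·11.6000] = 20.5000
Node d (S = 85.5): V_d = 1/1.04·[0.3600·11.6000 + 0.6400·0.0000] = 4.0154
Node 0 (S = 90): V_0 = 1/1.04·[0.3600·20.5000 + 0.6400·4.0154] = 9.5672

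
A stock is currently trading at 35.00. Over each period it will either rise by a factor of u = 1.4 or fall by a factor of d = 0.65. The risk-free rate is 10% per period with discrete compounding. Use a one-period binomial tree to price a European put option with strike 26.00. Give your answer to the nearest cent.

1.18

Risk-neutral probability p = (1 + 0.1 − 0.65)/(1.4 − 0.65) = 0.4500/0.7500 = 0.6000
Terminal stock prices: S_u = 49, S_d = 22.75
Terminal payoffs (K − S): max(-23, 0) = 0, max(3.25, 0) = 3.25
Node 0 (S = 35): V_0 = 1/1.1·[0.6000·0.0000 + 0.4000·3.2500] = 1.1818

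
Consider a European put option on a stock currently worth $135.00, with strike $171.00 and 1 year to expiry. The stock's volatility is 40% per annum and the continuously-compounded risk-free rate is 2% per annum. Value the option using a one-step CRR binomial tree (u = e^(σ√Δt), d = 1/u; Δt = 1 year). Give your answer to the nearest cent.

CRR parameters: u = e^(σ√Δt) = e^(0.4·√1) = 1.4918, d = 1/u = 0.6703
Per-period rate: rΔt = 0.02·1 = 0.02, so R = e^0.02 = 1.0202
Risk-neutral probability p = (e^0.02 − 0.6703)/(1.4918 − 0.6703) = 0.3499/0.8215 = 0.4259
Terminal stock prices: S_u = 201.4, S_d = 90.49
Terminal payoffs (K − S): max(-30.4, 0) = 0, max(80.51, 0) = 80.51
Node 0 (S = 135): V_0 = e^(−0.02)·[0.4259·0.0000 + 0.5741·80.5068] = 45.3035

$45.30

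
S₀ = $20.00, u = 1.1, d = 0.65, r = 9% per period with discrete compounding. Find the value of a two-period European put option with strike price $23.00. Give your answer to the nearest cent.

$0.32

Risk-neutral probability p = (1 + 0.09 − 0.65)/(1.1 − 0.65) = 0.4400/0.4500 = 0.9778
Terminal stock prices: S_uu = 24.2, S_ud = 14.3, S_dd = 8.45
Terminal payoffs (K − S): max(-1.2, 0) = 0, max(8.7, 0) = 8.7, max(14.55, 0) = 14.55
Node u (S = 22): V_u = 1/1.09·[0.9778·0.0000 + 0.0222·8.7000] = 0.1774
Node d (S = 13): V_d = 1/1.09·[0.9778·8.7000 + 0.0222·14.5500] = 8.1009
Node 0 (S = 20): V_0 = 1/1.09·[0.9778·0.1774 + 0.0222·8.1009] = 0.3243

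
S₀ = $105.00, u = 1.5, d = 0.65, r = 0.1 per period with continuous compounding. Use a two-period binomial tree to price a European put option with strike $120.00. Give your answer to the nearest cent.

Risk-neutral probability p = (e^0.1 − 0.65)/(1.5 − 0.65) = 0.4552/0.8500 = 0.5355
Terminal stock prices: S_uu = 236.2, S_ud = 102.4, S_dd = 44.36
Terminal payoffs (K − S): max(-116.2, 0) = 0, max(17.62, 0) = 17.62, max(75.64, 0) = 75.64
Node u (S = 157.5): V_u = e^(−0.1)·[0.5355·0.0000 + 0.4645·17.6250] = 7.4078
Node d (S = 68.25): V_d = e^(−0.1)·[0.5355·17.6250 + 0.4645·75.6375] = 40.3305
Node 0 (S = 105): V_0 = e^(−0.1)·[0.5355·7.4078 + 0.4645·40.3305] = 20.5403

$20.54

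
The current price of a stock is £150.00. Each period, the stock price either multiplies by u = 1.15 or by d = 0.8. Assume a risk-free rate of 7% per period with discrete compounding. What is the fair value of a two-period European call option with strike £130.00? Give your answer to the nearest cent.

Risk-neutral probability p = (1 + 0.07 − 0.8)/(1.15 − 0.8) = 0.2700/0.3500 = 0.7714
Terminal stock prices: S_uu = 198.4, S_ud = 138, S_dd = 96
Terminal payoffs (S − K): max(68.37, 0) = 68.37, max(8, 0) = 8, max(-34, 0) = 0
Node u (S = 172.5): V_u = 1/1.07·[0.7714·68.3750 + 0.2286·8.0000] = 51.0047
Node d (S = 120): V_d = 1/1.07·[0.7714·8.0000 + 0.2286·0.0000] = 5.7677
Node 0 (S = 150): V_0 = 1/1.07·[0.7714·51.0047 + 0.2286·5.7677] = 38.0045

£38.00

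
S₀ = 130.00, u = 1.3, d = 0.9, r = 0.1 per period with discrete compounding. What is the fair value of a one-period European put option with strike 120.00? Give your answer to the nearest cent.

Risk-neutral probability p = (1 + 0.1 − 0.9)/(1.3 − 0.9) = 0.2000/0.4000 = 0.5000
Terminal stock prices: S_u = 169, S_d = 117
Terminal payoffs (K − S): max(-49, 0) = 0, max(3, 0) = 3
Node 0 (S = 130): V_0 = 1/1.1·[0.5000·0.0000 + 0.5000·3.0000] = 1.3636

1.36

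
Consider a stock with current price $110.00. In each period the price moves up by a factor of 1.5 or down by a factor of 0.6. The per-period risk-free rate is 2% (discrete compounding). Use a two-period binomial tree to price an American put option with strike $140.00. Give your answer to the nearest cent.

Risk-neutral probability p = (1 + 0.02 − 0.6)/(1.5 − 0.6) = 0.4200/0.9000 = 0.4667
Terminal stock prices: S_uu = 247.5, S_ud = 99, S_dd = 39.6
Terminal payoffs (K − S): max(-107.5, 0) = 0, max(41, 0) = 41, max(100.4, 0) = 100.4
Node u (S = 165): continuation = 1/1.02·[0.4667·0.0000 + 0.5333·41.0000] = 21.4379; exercise value = 0.0000 ≤ continuation, so V_u = 21.4379
Node d (S = 66): continuation = 1/1.02·[0.4667·41.0000 + 0.5333·100.4000] = 71.2549; exercise value = 74.0000 > continuation, so V_d = 74.0000 (exercise)
Node 0 (S = 110): continuation = 1/1.02·[0.4667·21.4379 + 0.5333·74.0000] = 48.5010; exercise value = 30.0000 ≤ continuation, so V_0 = 48.5010

$48.50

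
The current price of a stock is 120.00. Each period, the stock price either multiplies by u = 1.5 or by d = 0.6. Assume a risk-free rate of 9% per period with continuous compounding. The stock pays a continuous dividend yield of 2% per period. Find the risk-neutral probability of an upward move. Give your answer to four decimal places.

p = 0.5250

Per-period risk-free factor R = e^0.09 = 1.0942; dividend-adjusted growth = e^(0.09−0.02) = 1.0725.
Risk-neutral probability p = (1.0725 − 0.6)/(1.5 − 0.6) = 0.4725/0.9000 = 0.5250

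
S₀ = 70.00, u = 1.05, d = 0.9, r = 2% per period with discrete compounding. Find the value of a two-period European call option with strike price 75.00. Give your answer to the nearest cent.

Risk-neutral probability p = (1 + 0.02 − 0.9)/(1.05 − 0.9) = 0.1200/0.1500 = 0.8000
Terminal stock prices: S_uu = 77.17, S_ud = 66.15, S_dd = 56.7
Terminal payoffs (S − K): max(2.175, 0) = 2.175, max(-8.85, 0) = 0, max(-18.3, 0) = 0
Node u (S = 73.5): V_u = 1/1.02·[0.8000·2.1750 + 0.2000·0.0000] = 1.7059
Node d (S = 63): V_d = 1/1.02·[0.8000·0.0000 + 0.2000·0.0000] = 0.0000
Node 0 (S = 70): V_0 = 1/1.02·[0.8000·1.7059 + 0.2000·0.0000] = 1.3379

1.34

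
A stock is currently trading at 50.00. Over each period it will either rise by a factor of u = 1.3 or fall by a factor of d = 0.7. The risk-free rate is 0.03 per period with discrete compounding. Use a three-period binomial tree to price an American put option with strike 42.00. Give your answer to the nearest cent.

Risk-neutral probability p = (1 + 0.03 − 0.7)/(1.3 − 0.7) = 0.3300/0.6000 = 0.5500
Terminal stock prices: S_uuu = 109.9, S_uud = 59.15, S_udd = 31.85, S_ddd = 17.15
Terminal payoffs (K − S): max(-67.85, 0) = 0, max(-17.15, 0) = 0, max(10.15, 0) = 10.15, max(24.85, 0) = 24.85
Node uu (S = 84.5): continuation = 1/1.03·[0.5500·0.0000 + 0.4500·0.0000] = 0.0000; exercise value = 0.0000 ≤ continuation, so V_uu = 0.0000
Node ud (S = 45.5): continuation = 1/1.03·[0.5500·0.0000 + 0.4500·10.1500] = 4.4345; exercise value = 0.0000 ≤ continuation, so V_ud = 4.4345
Node dd (S = 24.5): continuation = 1/1.03·[0.5500·10.1500 + 0.4500·24.8500] = 16.2767; exercise value = 17.5000 > continuation, so V_dd = 17.5000 (exercise)
Node u (S = 65): continuation = 1/1.03·[0.5500·0.0000 + 0.4500·4.4345] = 1.9374; exercise value = 0.0000 ≤ continuation, so V_u = 1.9374
Node d (S = 35): continuation = 1/1.03·[0.5500·4.4345 + 0.4500·17.5000] = 10.0135; exercise value = 7.0000 ≤ continuation, so V_d = 10.0135
Node 0 (S = 50): continuation = 1/1.03·[0.5500·1.9374 + 0.4500·10.0135] = 5.4094; exercise value = 0.0000 ≤ continuation, so V_0 = 5.4094

5.41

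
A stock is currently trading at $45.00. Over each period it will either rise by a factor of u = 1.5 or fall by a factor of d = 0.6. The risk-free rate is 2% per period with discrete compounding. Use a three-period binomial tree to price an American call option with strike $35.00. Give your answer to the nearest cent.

Risk-neutral probability p = (1 + 0.02 − 0.6)/(1.5 − 0.6) = 0.4200/0.9000 = 0.4667
Terminal stock prices: S_uuu = 151.9, S_uud = 60.75, S_udd = 24.3, S_ddd = 9.72
Terminal payoffs (S − K): max(116.9, 0) = 116.9, max(25.75, 0) = 25.75, max(-10.7, 0) = 0, max(-25.28, 0) = 0
Node uu (S = 101.2): continuation = 1/1.02·[0.4667·116.8750 + 0.5333·25.7500] = 66.9363; exercise value = 66.2500 ≤ continuation, so V_uu = 66.9363
Node ud (S = 40.5): continuation = 1/1.02·[0.4667·25.7500 + 0.5333·0.0000] = 11.7810; exercise value = 5.5000 ≤ continuation, so V_ud = 11.7810
Node dd (S = 16.2): continuation = 1/1.02·[0.4667·0.0000 + 0.5333·0.0000] = 0.0000; exercise value = 0.0000 ≤ continuation, so V_dd = 0.0000
Node u (S = 67.5): continuation = 1/1.02·[0.4667·66.9363 + 0.5333·11.7810] = 36.7845; exercise value = 32.5000 ≤ continuation, so V_u = 36.7845
Node d (S = 27): continuation = 1/1.02·[0.4667·11.7810 + 0.5333·0.0000] = 5.3900; exercise value = 0.0000 ≤ continuation, so V_d = 5.3900
Node 0 (S = 45): continuation = 1/1.02·[0.4667·36.7845 + 0.5333·5.3900] = 19.6478; exercise value = 10.0000 ≤ continuation, so V_0 = 19.6478

$19.65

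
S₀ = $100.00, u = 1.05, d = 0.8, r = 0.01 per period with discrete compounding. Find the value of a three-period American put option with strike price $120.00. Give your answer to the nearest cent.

$20.00

Risk-neutral probability p = (1 + 0.01 − 0.8)/(1.05 − 0.8) = 0.2100/0.2500 = 0.8400
Terminal stock prices: S_uuu = 115.8, S_uud = 88.2, S_udd = 67.2, S_ddd = 51.2
Terminal payoffs (K − S): max(4.237, 0) = 4.237, max(31.8, 0) = 31.8, max(52.8, 0) = 52.8, max(68.8, 0) = 68.8
Node uu (S = 110.2): continuation = 1/1.01·[0.8400·4.2375 + 0.1600·31.8000] = 8.5619; exercise value = 9.7500 > continuation, so V_uu = 9.7500 (exercise)
Node ud (S = 84): continuation = 1/1.01·[0.8400·31.8000 + 0.1600·52.8000] = 34.8119; exercise value = 36.0000 > continuation, so V_ud = 36.0000 (exercise)
Node dd (S = 64): continuation = 1/1.01·[0.8400·52.8000 + 0.1600·68.8000] = 54.8119; exercise value = 56.0000 > continuation, so V_dd = 56.0000 (exercise)
Node u (S = 105): continuation = 1/1.01·[0.8400·9.7500 + 0.1600·36.0000] = 13.8119; exercise value = 15.0000 > continuation, so V_u = 15.0000 (exercise)
Node d (S = 80): continuation = 1/1.01·[0.8400·36.0000 + 0.1600·56.0000] = 38.8119; exercise value = 40.0000 > continuation, so V_d = 40.0000 (exercise)
Node 0 (S = 100): continuation = 1/1.01·[0.8400·15.0000 + 0.1600·40.0000] = 18.8119; exercise value = 20.0000 > continuation, so V_0 = 20.0000 (exercise)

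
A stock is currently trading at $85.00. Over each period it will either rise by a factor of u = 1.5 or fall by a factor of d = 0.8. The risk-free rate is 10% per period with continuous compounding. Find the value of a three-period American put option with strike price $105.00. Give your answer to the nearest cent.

Risk-neutral probability p = (e^0.1 − 0.8)/(1.5 − 0.8) = 0.3052/0.7000 = 0.4360
Terminal stock prices: S_uuu = 286.9, S_uud = 153, S_udd = 81.6, S_ddd = 43.52
Terminal payoffs (K − S): max(-181.9, 0) = 0, max(-48, 0) = 0, max(23.4, 0) = 23.4, max(61.48, 0) = 61.48
Node uu (S = 191.2): continuation = e^(−0.1)·[0.4360·0.0000 + 0.5640·0.0000] = 0.0000; exercise value = 0.0000 ≤ continuation, so V_uu = 0.0000
Node ud (S = 102): continuation = e^(−0.1)·[0.4360·0.0000 + 0.5640·23.4000] = 11.9426; exercise value = 3.0000 ≤ continuation, so V_ud = 11.9426
Node dd (S = 54.4): continuation = e^(−0.1)·[0.4360·23.4000 + 0.5640·61.4800] = 40.6079; exercise value = 50.6000 > continuation, so V_dd = 50.6000 (exercise)
Node u (S = 127.5): continuation = e^(−0.1)·[0.4360·0.0000 + 0.5640·11.9426] = 6.0951; exercise value = 0.0000 ≤ continuation, so V_u = 6.0951
Node d (S = 68): continuation = e^(−0.1)·[0.4360·11.9426 + 0.5640·50.6000] = 30.5355; exercise value = 37.0000 > continuation, so V_d = 37.0000 (exercise)
Node 0 (S = 85): continuation = e^(−0.1)·[0.4360·6.0951 + 0.5640·37.0000] = 21.2879; exercise value = 20.0000 ≤ continuation, so V_0 = 21.2879

$21.29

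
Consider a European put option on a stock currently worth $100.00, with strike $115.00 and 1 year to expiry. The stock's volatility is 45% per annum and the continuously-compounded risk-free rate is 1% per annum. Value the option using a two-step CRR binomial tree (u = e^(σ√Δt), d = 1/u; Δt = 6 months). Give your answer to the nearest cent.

CRR parameters: u = e^(σ√Δt) = e^(0.45·√0.5) = 1.3746, d = 1/u = 0.7275
Per-period rate: rΔt = 0.01·0.5 = 0.005, so R = e^0.005 = 1.0050
Risk-neutral probability p = (e^0.005 − 0.7275)/(1.3746 − 0.7275) = 0.2776/0.6472 = 0.4289
Terminal stock prices: S_uu = 189, S_ud = 100, S_dd = 52.92
Terminal payoffs (K − S): max(-73.97, 0) = 0, max(15, 0) = 15, max(62.08, 0) = 62.08
Node u (S = 137.5): V_u = e^(−0.005)·[0.4289·0.0000 + 0.5711·15.0000] = 8.5244
Node d (S = 72.75): V_d = e^(−0.005)·[0.4289·15.0000 + 0.5711·62.0804] = 41.6806
Node 0 (S = 100): V_0 = e^(−0.005)·[0.4289·8.5244 + 0.5711·41.6806] = 27.3242

$27.32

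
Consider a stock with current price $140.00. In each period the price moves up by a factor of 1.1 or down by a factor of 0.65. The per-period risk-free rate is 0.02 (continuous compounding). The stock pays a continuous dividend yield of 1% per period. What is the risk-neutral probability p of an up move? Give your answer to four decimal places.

Per-period risk-free factor R = e^0.02 = 1.0202; dividend-adjusted growth = e^(0.02−0.01) = 1.0101.
Risk-neutral probability p = (1.0101 − 0.65)/(1.1 − 0.65) = 0.3601/0.4500 = 0.8001

p = 0.8001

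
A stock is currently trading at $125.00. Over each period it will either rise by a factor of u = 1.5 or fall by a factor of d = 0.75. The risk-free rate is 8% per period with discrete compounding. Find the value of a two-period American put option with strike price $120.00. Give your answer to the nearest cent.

$13.61

Risk-neutral probability p = (1 + 0.08 − 0.75)/(1.5 − 0.75) = 0.3300/0.7500 = 0.4400
Terminal stock prices: S_uu = 281.2, S_ud = 140.6, S_dd = 70.31
Terminal payoffs (K − S): max(-161.2, 0) = 0, max(-20.62, 0) = 0, max(49.69, 0) = 49.69
Node u (S = 187.5): continuation = 1/1.08·[0.4400·0.0000 + 0.5600·0.0000] = 0.0000; exercise value = 0.0000 ≤ continuation, so V_u = 0.0000
Node d (S = 93.75): continuation = 1/1.08·[0.4400·0.0000 + 0.5600·49.6875] = 25.7639; exercise value = 26.2500 > continuation, so V_d = 26.2500 (exercise)
Node 0 (S = 125): continuation = 1/1.08·[0.4400·0.0000 + 0.5600·26.2500] = 13.6111; exercise value = 0.0000 ≤ continuation, so V_0 = 13.6111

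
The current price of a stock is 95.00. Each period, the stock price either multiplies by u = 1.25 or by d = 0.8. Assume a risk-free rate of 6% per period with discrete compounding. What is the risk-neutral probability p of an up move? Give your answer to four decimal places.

p = 0.5778

Risk-neutral probability p = (1 + 0.06 − 0.8)/(1.25 − 0.8) = 0.2600/0.4500 = 0.5778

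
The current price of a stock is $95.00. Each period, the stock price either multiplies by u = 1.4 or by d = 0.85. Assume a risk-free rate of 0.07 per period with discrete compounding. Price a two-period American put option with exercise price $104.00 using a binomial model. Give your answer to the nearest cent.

$13.04

Risk-neutral probability p = (1 + 0.07 − 0.85)/(1.4 − 0.85) = 0.2200/0.5500 = 0.4000
Terminal stock prices: S_uu = 186.2, S_ud = 113, S_dd = 68.64
Terminal payoffs (K − S): max(-82.2, 0) = 0, max(-9.05, 0) = 0, max(35.36, 0) = 35.36
Node u (S = 133): continuation = 1/1.07·[0.4000·0.0000 + 0.6000·0.0000] = 0.0000; exercise value = 0.0000 ≤ continuation, so V_u = 0.0000
Node d (S = 80.75): continuation = 1/1.07·[0.4000·0.0000 + 0.6000·35.3625] = 19.8294; exercise value = 23.2500 > continuation, so V_d = 23.2500 (exercise)
Node 0 (S = 95): continuation = 1/1.07·[0.4000·0.0000 + 0.6000·23.2500] = 13.0374; exercise value = 9.0000 ≤ continuation, so V_0 = 13.0374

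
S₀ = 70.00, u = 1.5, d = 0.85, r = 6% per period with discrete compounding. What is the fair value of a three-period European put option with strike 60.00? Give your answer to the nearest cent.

4.43

Risk-neutral probability p = (1 + 0.06 − 0.85)/(1.5 − 0.85) = 0.2100/0.6500 = 0.3231
Terminal stock prices: S_uuu = 236.2, S_uud = 133.9, S_udd = 75.86, S_ddd = 42.99
Terminal payoffs (K − S): max(-176.2, 0) = 0, max(-73.88, 0) = 0, max(-15.86, 0) = 0, max(17.01, 0) = 17.01
Node uu (S = 157.5): V_uu = 1/1.06·[0.3231·0.0000 + 0.6769·0.0000] = 0.0000
Node ud (S = 89.25): V_ud = 1/1.06·[0.3231·0.0000 + 0.6769·0.0000] = 0.0000
Node dd (S = 50.57): V_dd = 1/1.06·[0.3231·0.0000 + 0.6769·17.0113] = 10.8635
Node u (S = 105): V_u = 1/1.06·[0.3231·0.0000 + 0.6769·0.0000] = 0.0000
Node d (S = 59.5): V_d = 1/1.06·[0.3231·0.0000 + 0.6769·10.8635] = 6.9375
Node 0 (S = 70): V_0 = 1/1.06·[0.3231·0.0000 + 0.6769·6.9375] = 4.4303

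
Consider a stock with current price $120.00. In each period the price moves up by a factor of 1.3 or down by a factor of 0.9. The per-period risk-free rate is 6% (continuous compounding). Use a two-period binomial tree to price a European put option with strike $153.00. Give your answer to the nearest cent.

Risk-neutral probability p = (e^0.06 − 0.9)/(1.3 − 0.9) = 0.1618/0.4000 = 0.4046
Terminal stock prices: S_uu = 202.8, S_ud = 140.4, S_dd = 97.2
Terminal payoffs (K − S): max(-49.8, 0) = 0, max(12.6, 0) = 12.6, max(55.8, 0) = 55.8
Node u (S = 156): V_u = e^(−0.06)·[0.4046·0.0000 + 0.5954·12.6000] = 7.0653
Node d (S = 108): V_d = e^(−0.06)·[0.4046·12.6000 + 0.5954·55.8000] = 36.0900
Node 0 (S = 120): V_0 = e^(−0.06)·[0.4046·7.0653 + 0.5954·36.0900] = 22.9290

$22.93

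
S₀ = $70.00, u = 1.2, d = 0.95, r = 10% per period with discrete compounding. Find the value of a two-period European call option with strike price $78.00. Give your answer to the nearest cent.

Risk-neutral probability p = (1 + 0.1 − 0.95)/(1.2 − 0.95) = 0.1500/0.2500 = 0.6000
Terminal stock prices: S_uu = 100.8, S_ud = 79.8, S_dd = 63.17
Terminal payoffs (S − K): max(22.8, 0) = 22.8, max(1.8, 0) = 1.8, max(-14.83, 0) = 0
Node u (S = 84): V_u = 1/1.1·[0.6000·22.8000 + 0.4000·1.8000] = 13.0909
Node d (S = 66.5): V_d = 1/1.1·[0.6000·1.8000 + 0.4000·0.0000] = 0.9818
Node 0 (S = 70): V_0 = 1/1.1·[0.6000·13.0909 + 0.4000·0.9818] = 7.4975

$7.50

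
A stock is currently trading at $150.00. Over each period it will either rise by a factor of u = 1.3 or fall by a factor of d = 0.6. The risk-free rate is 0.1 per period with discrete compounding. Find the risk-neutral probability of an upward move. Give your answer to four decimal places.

Risk-neutral probability p = (1 + 0.1 − 0.6)/(1.3 − 0.6) = 0.5000/0.7000 = 0.7143

p = 0.7143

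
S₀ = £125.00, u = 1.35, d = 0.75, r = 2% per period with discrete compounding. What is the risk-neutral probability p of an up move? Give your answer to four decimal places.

p = 0.4500

Risk-neutral probability p = (1 + 0.02 − 0.75)/(1.35 − 0.75) = 0.2700/0.6000 = 0.4500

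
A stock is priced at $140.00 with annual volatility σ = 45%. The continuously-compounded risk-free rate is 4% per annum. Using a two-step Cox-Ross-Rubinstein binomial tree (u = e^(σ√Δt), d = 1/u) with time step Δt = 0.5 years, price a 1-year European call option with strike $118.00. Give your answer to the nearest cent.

$39.28

CRR parameters: u = e^(σ√Δt) = e^(0.45·√0.5) = 1.3746, d = 1/u = 0.7275
Per-period rate: rΔt = 0.04·0.5 = 0.02, so R = e^0.02 = 1.0202
Risk-neutral probability p = (e^0.02 − 0.7275)/(1.3746 − 0.7275) = 0.2927/0.6472 = 0.4523
Terminal stock prices: S_uu = 264.6, S_ud = 140, S_dd = 74.09
Terminal payoffs (S − K): max(146.6, 0) = 146.6, max(22, 0) = 22, max(-43.91, 0) = 0
Node u (S = 192.5): V_u = e^(−0.02)·[0.4523·146.5522 + 0.5477·22.0000] = 76.7873
Node d (S = 101.8): V_d = e^(−0.02)·[0.4523·22.0000 + 0.5477·0.0000] = 9.7542
Node 0 (S = 140): V_0 = e^(−0.02)·[0.4523·76.7873 + 0.5477·9.7542] = 39.2817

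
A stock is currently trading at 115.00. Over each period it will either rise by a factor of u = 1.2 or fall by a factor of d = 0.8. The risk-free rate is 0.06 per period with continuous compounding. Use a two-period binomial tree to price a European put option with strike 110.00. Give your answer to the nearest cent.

Risk-neutral probability p = (e^0.06 − 0.8)/(1.2 − 0.8) = 0.2618/0.4000 = 0.6546
Terminal stock prices: S_uu = 165.6, S_ud = 110.4, S_dd = 73.6
Terminal payoffs (K − S): max(-55.6, 0) = 0, max(-0.4, 0) = 0, max(36.4, 0) = 36.4
Node u (S = 138): V_u = e^(−0.06)·[0.6546·0.0000 + 0.3454·0.0000] = 0.0000
Node d (S = 92): V_d = e^(−0.06)·[0.6546·0.0000 + 0.3454·36.4000] = 11.8407
Node 0 (S = 115): V_0 = e^(−0.06)·[0.6546·0.0000 + 0.3454·11.8407] = 3.8517

3.85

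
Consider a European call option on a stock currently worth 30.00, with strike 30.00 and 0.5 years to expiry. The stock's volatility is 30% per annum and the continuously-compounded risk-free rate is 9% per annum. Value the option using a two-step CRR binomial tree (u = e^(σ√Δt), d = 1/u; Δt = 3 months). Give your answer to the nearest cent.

CRR parameters: u = e^(σ√Δt) = e^(0.3·√0.25) = 1.1618, d = 1/u = 0.8607
Per-period rate: rΔt = 0.09·0.25 = 0.0225, so R = e^0.0225 = 1.0228
Risk-neutral probability p = (e^0.0225 − 0.8607)/(1.1618 − 0.8607) = 0.1620/0.3011 = 0.5381
Terminal stock prices: S_uu = 40.5, S_ud = 30, S_dd = 22.22
Terminal payoffs (S − K): max(10.5, 0) = 10.5, max(0, 0) = 0, max(-7.775, 0) = 0
Node u (S = 34.86): V_u = e^(−0.0225)·[0.5381·10.4958 + 0.4619·0.0000] = 5.5225
Node d (S = 25.82): V_d = e^(−0.0225)·[0.5381·0.0000 + 0.4619·0.0000] = 0.0000
Node 0 (S = 30): V_0 = e^(−0.0225)·[0.5381·5.5225 + 0.4619·0.0000] = 2.9057

2.91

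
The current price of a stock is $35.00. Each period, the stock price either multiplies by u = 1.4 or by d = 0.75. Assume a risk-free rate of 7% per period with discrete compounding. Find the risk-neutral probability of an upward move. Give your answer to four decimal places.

p = 0.4923

Risk-neutral probability p = (1 + 0.07 − 0.75)/(1.4 − 0.75) = 0.3200/0.6500 = 0.4923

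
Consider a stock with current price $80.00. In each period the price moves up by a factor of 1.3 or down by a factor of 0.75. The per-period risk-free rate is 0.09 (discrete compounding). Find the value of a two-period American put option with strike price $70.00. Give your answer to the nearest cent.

$3.50

Risk-neutral probability p = (1 + 0.09 − 0.75)/(1.3 − 0.75) = 0.3400/0.5500 = 0.6182
Terminal stock prices: S_uu = 135.2, S_ud = 78, S_dd = 45
Terminal payoffs (K − S): max(-65.2, 0) = 0, max(-8, 0) = 0, max(25, 0) = 25
Node u (S = 104): continuation = 1/1.09·[0.6182·0.0000 + 0.3818·0.0000] = 0.0000; exercise value = 0.0000 ≤ continuation, so V_u = 0.0000
Node d (S = 60): continuation = 1/1.09·[0.6182·0.0000 + 0.3818·25.0000] = 8.7573; exercise value = 10.0000 > continuation, so V_d = 10.0000 (exercise)
Node 0 (S = 80): continuation = 1/1.09·[0.6182·0.0000 + 0.3818·10.0000] = 3.5029; exercise value = 0.0000 ≤ continuation, so V_0 = 3.5029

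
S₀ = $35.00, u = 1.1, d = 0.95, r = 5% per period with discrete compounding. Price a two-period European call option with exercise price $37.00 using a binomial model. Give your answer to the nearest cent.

$2.16

Risk-neutral probability p = (1 + 0.05 − 0.95)/(1.1 − 0.95) = 0.1000/0.1500 = 0.6667
Terminal stock prices: S_uu = 42.35, S_ud = 36.57, S_dd = 31.59
Terminal payoffs (S − K): max(5.35, 0) = 5.35, max(-0.425, 0) = 0, max(-5.413, 0) = 0
Node u (S = 38.5): V_u = 1/1.05·[0.6667·5.3500 + 0.3333·0.0000] = 3.3968
Node d (S = 33.25): V_d = 1/1.05·[0.6667·0.0000 + 0.3333·0.0000] = 0.0000
Node 0 (S = 35): V_0 = 1/1.05·[0.6667·3.3968 + 0.3333·0.0000] = 2.1567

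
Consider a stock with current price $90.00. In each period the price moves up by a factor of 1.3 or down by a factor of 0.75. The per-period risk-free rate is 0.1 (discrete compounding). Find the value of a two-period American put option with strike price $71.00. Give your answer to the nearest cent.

Risk-neutral probability p = (1 + 0.1 − 0.75)/(1.3 − 0.75) = 0.3500/0.5500 = 0.6364
Terminal stock prices: S_uu = 152.1, S_ud = 87.75, S_dd = 50.62
Terminal payoffs (K − S): max(-81.1, 0) = 0, max(-16.75, 0) = 0, max(20.38, 0) = 20.38
Node u (S = 117): continuation = 1/1.1·[0.6364·0.0000 + 0.3636·0.0000] = 0.0000; exercise value = 0.0000 ≤ continuation, so V_u = 0.0000
Node d (S = 67.5): continuation = 1/1.1·[0.6364·0.0000 + 0.3636·20.3750] = 6.7355; exercise value = 3.5000 ≤ continuation, so V_d = 6.7355
Node 0 (S = 90): continuation = 1/1.1·[0.6364·0.0000 + 0.3636·6.7355] = 2.2266; exercise value = 0.0000 ≤ continuation, so V_0 = 2.2266

$2.23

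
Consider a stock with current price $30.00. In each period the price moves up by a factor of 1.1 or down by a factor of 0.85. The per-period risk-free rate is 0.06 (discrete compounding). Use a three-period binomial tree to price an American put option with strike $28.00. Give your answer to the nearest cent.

$0.45

Risk-neutral probability p = (1 + 0.06 − 0.85)/(1.1 − 0.85) = 0.2100/0.2500 = 0.8400
Terminal stock prices: S_uuu = 39.93, S_uud = 30.86, S_udd = 23.84, S_ddd = 18.42
Terminal payoffs (K − S): max(-11.93, 0) = 0, max(-2.855, 0) = 0, max(4.158, 0) = 4.158, max(9.576, 0) = 9.576
Node uu (S = 36.3): continuation = 1/1.06·[0.8400·0.0000 + 0.1600·0.0000] = 0.0000; exercise value = 0.0000 ≤ continuation, so V_uu = 0.0000
Node ud (S = 28.05): continuation = 1/1.06·[0.8400·0.0000 + 0.1600·4.1575] = 0.6275; exercise value = 0.0000 ≤ continuation, so V_ud = 0.6275
Node dd (S = 21.67): continuation = 1/1.06·[0.8400·4.1575 + 0.1600·9.5763] = 4.7401; exercise value = 6.3250 > continuation, so V_dd = 6.3250 (exercise)
Node u (S = 33): continuation = 1/1.06·[0.8400·0.0000 + 0.1600·0.6275] = 0.0947; exercise value = 0.0000 ≤ continuation, so V_u = 0.0947
Node d (S = 25.5): continuation = 1/1.06·[0.8400·0.6275 + 0.1600·6.3250] = 1.4520; exercise value = 2.5000 > continuation, so V_d = 2.5000 (exercise)
Node 0 (S = 30): continuation = 1/1.06·[0.8400·0.0947 + 0.1600·2.5000] = 0.4524; exercise value = 0.0000 ≤ continuation, so V_0 = 0.4524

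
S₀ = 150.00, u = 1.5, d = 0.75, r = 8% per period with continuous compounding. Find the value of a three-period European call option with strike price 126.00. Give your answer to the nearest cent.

59.35

Risk-neutral probability p = (e^0.08 − 0.75)/(1.5 − 0.75) = 0.3333/0.7500 = 0.4444
Terminal stock prices: S_uuu = 506.2, S_uud = 253.1, S_udd = 126.6, S_ddd = 63.28
Terminal payoffs (S − K): max(380.2, 0) = 380.2, max(127.1, 0) = 127.1, max(0.5625, 0) = 0.5625, max(-62.72, 0) = 0
Node uu (S = 337.5): V_uu = e^(−0.08)·[0.4444·380.2500 + 0.5556·127.1250] = 221.1873
Node ud (S = 168.8): V_ud = e^(−0.08)·[0.4444·127.1250 + 0.5556·0.5625] = 52.4373
Node dd (S = 84.38): V_dd = e^(−0.08)·[0.4444·0.5625 + 0.5556·0.0000] = 0.2307
Node u (S = 225): V_u = e^(−0.08)·[0.4444·221.1873 + 0.5556·52.4373] = 117.6299
Node d (S = 112.5): V_d = e^(−0.08)·[0.4444·52.4373 + 0.5556·0.2307] = 21.6290
Node 0 (S = 150): V_0 = e^(−0.08)·[0.4444·117.6299 + 0.5556·21.6290] = 59.3473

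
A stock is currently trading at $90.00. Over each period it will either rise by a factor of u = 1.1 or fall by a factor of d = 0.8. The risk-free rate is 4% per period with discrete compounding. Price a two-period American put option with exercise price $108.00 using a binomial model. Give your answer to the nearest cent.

$18.00

Risk-neutral probability p = (1 + 0.04 − 0.8)/(1.1 − 0.8) = 0.2400/0.3000 = 0.8000
Terminal stock prices: S_uu = 108.9, S_ud = 79.2, S_dd = 57.6
Terminal payoffs (K − S): max(-0.9, 0) = 0, max(28.8, 0) = 28.8, max(50.4, 0) = 50.4
Node u (S = 99): continuation = 1/1.04·[0.8000·0.0000 + 0.2000·28.8000] = 5.5385; exercise value = 9.0000 > continuation, so V_u = 9.0000 (exercise)
Node d (S = 72): continuation = 1/1.04·[0.8000·28.8000 + 0.2000·50.4000] = 31.8462; exercise value = 36.0000 > continuation, so V_d = 36.0000 (exercise)
Node 0 (S = 90): continuation = 1/1.04·[0.8000·9.0000 + 0.2000·36.0000] = 13.8462; exercise value = 18.0000 > continuation, so V_0 = 18.0000 (exercise)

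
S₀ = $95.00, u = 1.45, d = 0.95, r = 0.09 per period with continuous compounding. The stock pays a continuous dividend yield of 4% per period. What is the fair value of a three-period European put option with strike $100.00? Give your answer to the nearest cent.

$7.18

Per-period risk-free factor R = e^0.09 = 1.0942; dividend-adjusted growth = e^(0.09−0.04) = 1.0513.
Risk-neutral probability p = (1.0513 − 0.95)/(1.45 − 0.95) = 0.1013/0.5000 = 0.2025
Terminal stock prices: S_uuu = 289.6, S_uud = 189.8, S_udd = 124.3, S_ddd = 81.45
Terminal payoffs (K − S): max(-189.6, 0) = 0, max(-89.75, 0) = 0, max(-24.32, 0) = 0, max(18.55, 0) = 18.55
Node uu (S = 199.7): V_uu = e^(−0.09)·[0.2025·0.0000 + 0.7975·0.0000] = 0.0000
Node ud (S = 130.9): V_ud = e^(−0.09)·[0.2025·0.0000 + 0.7975·0.0000] = 0.0000
Node dd (S = 85.74): V_dd = e^(−0.09)·[0.2025·0.0000 + 0.7975·18.5494] = 13.5192
Node u (S = 137.8): V_u = e^(−0.09)·[0.2025·0.0000 + 0.7975·0.0000] = 0.0000
Node d (S = 90.25): V_d = e^(−0.09)·[0.2025·0.0000 + 0.7975·13.5192] = 9.8531
Node 0 (S = 95): V_0 = e^(−0.09)·[0.2025·0.0000 + 0.7975·9.8531] = 7.1811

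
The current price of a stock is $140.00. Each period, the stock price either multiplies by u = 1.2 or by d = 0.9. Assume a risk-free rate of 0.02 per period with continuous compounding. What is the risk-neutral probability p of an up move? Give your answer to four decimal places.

Risk-neutral probability p = (e^0.02 − 0.9)/(1.2 − 0.9) = 0.1202/0.3000 = 0.4007

p = 0.4007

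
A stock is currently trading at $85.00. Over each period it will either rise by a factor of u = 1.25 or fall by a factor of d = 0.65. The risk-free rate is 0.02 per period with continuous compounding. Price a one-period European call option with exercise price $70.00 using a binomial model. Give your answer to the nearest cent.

$21.92

Risk-neutral probability p = (e^0.02 − 0.65)/(1.25 − 0.65) = 0.3702/0.6000 = 0.6170
Terminal stock prices: S_u = 106.2, S_d = 55.25
Terminal payoffs (S − K): max(36.25, 0) = 36.25, max(-14.75, 0) = 0
Node 0 (S = 85): V_0 = e^(−0.02)·[0.6170·36.2500 + 0.3830·0.0000] = 21.9234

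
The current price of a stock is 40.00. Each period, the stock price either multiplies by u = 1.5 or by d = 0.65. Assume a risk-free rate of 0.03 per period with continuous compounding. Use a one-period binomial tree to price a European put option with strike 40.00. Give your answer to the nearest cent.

Risk-neutral probability p = (e^0.03 − 0.65)/(1.5 − 0.65) = 0.3805/0.8500 = 0.4476
Terminal stock prices: S_u = 60, S_d = 26
Terminal payoffs (K − S): max(-20, 0) = 0, max(14, 0) = 14
Node 0 (S = 40): V_0 = e^(−0.03)·[0.4476·0.0000 + 0.5524·14.0000] = 7.5051

7.51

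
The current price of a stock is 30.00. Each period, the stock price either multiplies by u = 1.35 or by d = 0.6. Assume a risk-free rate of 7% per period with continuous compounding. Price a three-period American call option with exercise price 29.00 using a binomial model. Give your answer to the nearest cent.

Risk-neutral probability p = (e^0.07 − 0.6)/(1.35 − 0.6) = 0.4725/0.7500 = 0.6300
Terminal stock prices: S_uuu = 73.81, S_uud = 32.8, S_udd = 14.58, S_ddd = 6.48
Terminal payoffs (S − K): max(44.81, 0) = 44.81, max(3.805, 0) = 3.805, max(-14.42, 0) = 0, max(-22.52, 0) = 0
Node uu (S = 54.68): continuation = e^(−0.07)·[0.6300·44.8113 + 0.3700·3.8050] = 27.6356; exercise value = 25.6750 ≤ continuation, so V_uu = 27.6356
Node ud (S = 24.3): continuation = e^(−0.07)·[0.6300·3.8050 + 0.3700·0.0000] = 2.2351; exercise value = 0.0000 ≤ continuation, so V_ud = 2.2351
Node dd (S = 10.8): continuation = e^(−0.07)·[0.6300·0.0000 + 0.3700·0.0000] = 0.0000; exercise value = 0.0000 ≤ continuation, so V_dd = 0.0000
Node u (S = 40.5): continuation = e^(−0.07)·[0.6300·27.6356 + 0.3700·2.2351] = 17.0047; exercise value = 11.5000 ≤ continuation, so V_u = 17.0047
Node d (S = 18): continuation = e^(−0.07)·[0.6300·2.2351 + 0.3700·0.0000] = 1.3130; exercise value = 0.0000 ≤ continuation, so V_d = 1.3130
Node 0 (S = 30): continuation = e^(−0.07)·[0.6300·17.0047 + 0.3700·1.3130] = 10.4418; exercise value = 1.0000 ≤ continuation, so V_0 = 10.4418

10.44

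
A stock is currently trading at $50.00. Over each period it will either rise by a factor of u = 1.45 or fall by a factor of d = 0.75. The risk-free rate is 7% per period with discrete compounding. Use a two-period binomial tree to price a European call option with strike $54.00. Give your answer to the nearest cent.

$9.49

Risk-neutral probability p = (1 + 0.07 − 0.75)/(1.45 − 0.75) = 0.3200/0.7000 = 0.4571
Terminal stock prices: S_uu = 105.1, S_ud = 54.38, S_dd = 28.12
Terminal payoffs (S − K): max(51.12, 0) = 51.12, max(0.375, 0) = 0.375, max(-25.88, 0) = 0
Node u (S = 72.5): V_u = 1/1.07·[0.4571·51.1250 + 0.5429·0.3750] = 22.0327
Node d (S = 37.5): V_d = 1/1.07·[0.4571·0.3750 + 0.5429·0.0000] = 0.1602
Node 0 (S = 50): V_0 = 1/1.07·[0.4571·22.0327 + 0.5429·0.1602] = 9.4945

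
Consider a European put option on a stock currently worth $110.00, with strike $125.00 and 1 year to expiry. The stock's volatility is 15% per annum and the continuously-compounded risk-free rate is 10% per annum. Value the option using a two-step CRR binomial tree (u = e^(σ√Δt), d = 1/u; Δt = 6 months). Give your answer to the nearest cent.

$8.19

CRR parameters: u = e^(σ√Δt) = e^(0.15·√0.5) = 1.1119, d = 1/u = 0.8994
Per-period rate: rΔt = 0.1·0.5 = 0.05, so R = e^0.05 = 1.0513
Risk-neutral probability p = (e^0.05 − 0.8994)/(1.1119 − 0.8994) = 0.1519/0.2125 = 0.7148
Terminal stock prices: S_uu = 136, S_ud = 110, S_dd = 88.97
Terminal payoffs (K − S): max(-10.99, 0) = 0, max(15, 0) = 15, max(36.03, 0) = 36.03
Node u (S = 122.3): V_u = e^(−0.05)·[0.7148·0.0000 + 0.2852·15.0000] = 4.0701
Node d (S = 98.93): V_d = e^(−0.05)·[0.7148·15.0000 + 0.2852·36.0256] = 19.9735
Node 0 (S = 110): V_0 = e^(−0.05)·[0.7148·4.0701 + 0.2852·19.9735] = 8.1868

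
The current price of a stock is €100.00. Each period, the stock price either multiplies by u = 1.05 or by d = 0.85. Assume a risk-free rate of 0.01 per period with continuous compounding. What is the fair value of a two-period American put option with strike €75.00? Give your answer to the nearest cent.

€0.11

Risk-neutral probability p = (e^0.01 − 0.85)/(1.05 − 0.85) = 0.1601/0.2000 = 0.8003
Terminal stock prices: S_uu = 110.2, S_ud = 89.25, S_dd = 72.25
Terminal payoffs (K − S): max(-35.25, 0) = 0, max(-14.25, 0) = 0, max(2.75, 0) = 2.75
Node u (S = 105): continuation = e^(−0.01)·[0.8003·0.0000 + 0.1997·0.0000] = 0.0000; exercise value = 0.0000 ≤ continuation, so V_u = 0.0000
Node d (S = 85): continuation = e^(−0.01)·[0.8003·0.0000 + 0.1997·2.7500] = 0.5438; exercise value = 0.0000 ≤ continuation, so V_d = 0.5438
Node 0 (S = 100): continuation = e^(−0.01)·[0.8003·0.0000 + 0.1997·0.5438] = 0.1076; exercise value = 0.0000 ≤ continuation, so V_0 = 0.1076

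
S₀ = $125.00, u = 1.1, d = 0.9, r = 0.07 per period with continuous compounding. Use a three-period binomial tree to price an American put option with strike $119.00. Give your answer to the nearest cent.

$0.93

Risk-neutral probability p = (e^0.07 − 0.9)/(1.1 − 0.9) = 0.1725/0.2000 = 0.8625
Terminal stock prices: S_uuu = 166.4, S_uud = 136.1, S_udd = 111.4, S_ddd = 91.13
Terminal payoffs (K − S): max(-47.38, 0) = 0, max(-17.13, 0) = 0, max(7.625, 0) = 7.625, max(27.87, 0) = 27.87
Node uu (S = 151.3): continuation = e^(−0.07)·[0.8625·0.0000 + 0.1375·0.0000] = 0.0000; exercise value = 0.0000 ≤ continuation, so V_uu = 0.0000
Node ud (S = 123.8): continuation = e^(−0.07)·[0.8625·0.0000 + 0.1375·7.6250] = 0.9773; exercise value = 0.0000 ≤ continuation, so V_ud = 0.9773
Node dd (S = 101.2): continuation = e^(−0.07)·[0.8625·7.6250 + 0.1375·27.8750] = 9.7049; exercise value = 17.7500 > continuation, so V_dd = 17.7500 (exercise)
Node u (S = 137.5): continuation = e^(−0.07)·[0.8625·0.0000 + 0.1375·0.9773] = 0.1253; exercise value = 0.0000 ≤ continuation, so V_u = 0.1253
Node d (S = 112.5): continuation = e^(−0.07)·[0.8625·0.9773 + 0.1375·17.7500] = 3.0609; exercise value = 6.5000 > continuation, so V_d = 6.5000 (exercise)
Node 0 (S = 125): continuation = e^(−0.07)·[0.8625·0.1253 + 0.1375·6.5000] = 0.9338; exercise value = 0.0000 ≤ continuation, so V_0 = 0.9338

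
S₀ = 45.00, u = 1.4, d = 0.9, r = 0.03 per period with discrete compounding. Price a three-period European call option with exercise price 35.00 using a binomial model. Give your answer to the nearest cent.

13.78

Risk-neutral probability p = (1 + 0.03 − 0.9)/(1.4 − 0.9) = 0.1300/0.5000 = 0.2600
Terminal stock prices: S_uuu = 123.5, S_uud = 79.38, S_udd = 51.03, S_ddd = 32.81
Terminal payoffs (S − K): max(88.48, 0) = 88.48, max(44.38, 0) = 44.38, max(16.03, 0) = 16.03, max(-2.195, 0) = 0
Node uu (S = 88.2): V_uu = 1/1.03·[0.2600·88.4800 + 0.7400·44.3800] = 54.2194
Node ud (S = 56.7): V_ud = 1/1.03·[0.2600·44.3800 + 0.7400·16.0300] = 22.7194
Node dd (S = 36.45): V_dd = 1/1.03·[0.2600·16.0300 + 0.7400·0.0000] = 4.0464
Node u (S = 63): V_u = 1/1.03·[0.2600·54.2194 + 0.7400·22.7194] = 30.0091
Node d (S = 40.5): V_d = 1/1.03·[0.2600·22.7194 + 0.7400·4.0464] = 8.6421
Node 0 (S = 45): V_0 = 1/1.03·[0.2600·30.0091 + 0.7400·8.6421] = 13.7840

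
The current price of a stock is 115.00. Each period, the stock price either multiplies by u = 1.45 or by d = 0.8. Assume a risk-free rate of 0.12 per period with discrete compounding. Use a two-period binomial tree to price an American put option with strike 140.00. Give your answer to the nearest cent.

Risk-neutral probability p = (1 + 0.12 − 0.8)/(1.45 − 0.8) = 0.3200/0.6500 = 0.4923
Terminal stock prices: S_uu = 241.8, S_ud = 133.4, S_dd = 73.6
Terminal payoffs (K − S): max(-101.8, 0) = 0, max(6.6, 0) = 6.6, max(66.4, 0) = 66.4
Node u (S = 166.8): continuation = 1/1.12·[0.4923·0.0000 + 0.5077·6.6000] = 2.9918; exercise value = 0.0000 ≤ continuation, so V_u = 2.9918
Node d (S = 92): continuation = 1/1.12·[0.4923·6.6000 + 0.5077·66.4000] = 33.0000; exercise value = 48.0000 > continuation, so V_d = 48.0000 (exercise)
Node 0 (S = 115): continuation = 1/1.12·[0.4923·2.9918 + 0.5077·48.0000] = 23.0733; exercise value = 25.0000 > continuation, so V_0 = 25.0000 (exercise)

25.00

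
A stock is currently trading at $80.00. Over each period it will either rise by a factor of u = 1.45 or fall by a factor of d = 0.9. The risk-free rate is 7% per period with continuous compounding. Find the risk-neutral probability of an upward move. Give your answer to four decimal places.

p = 0.3137

Risk-neutral probability p = (e^0.07 − 0.9)/(1.45 − 0.9) = 0.1725/0.5500 = 0.3137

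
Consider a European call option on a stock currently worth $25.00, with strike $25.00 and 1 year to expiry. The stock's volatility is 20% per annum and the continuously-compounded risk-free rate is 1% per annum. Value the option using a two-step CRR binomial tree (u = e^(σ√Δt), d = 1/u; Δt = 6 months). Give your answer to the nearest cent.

CRR parameters: u = e^(σ√Δt) = e^(0.2·√0.5) = 1.1519, d = 1/u = 0.8681
Per-period rate: rΔt = 0.01·0.5 = 0.005, so R = e^0.005 = 1.0050
Risk-neutral probability p = (e^0.005 − 0.8681)/(1.1519 − 0.8681) = 0.1369/0.2838 = 0.4824
Terminal stock prices: S_uu = 33.17, S_ud = 25, S_dd = 18.84
Terminal payoffs (S − K): max(8.172, 0) = 8.172, max(0, 0) = 0, max(-6.159, 0) = 0
Node u (S = 28.8): V_u = e^(−0.005)·[0.4824·8.1724 + 0.5176·0.0000] = 3.9224
Node d (S = 21.7): V_d = e^(−0.005)·[0.4824·0.0000 + 0.5176·0.0000] = 0.0000
Node 0 (S = 25): V_0 = e^(−0.005)·[0.4824·3.9224 + 0.5176·0.0000] = 1.8826

$1.88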